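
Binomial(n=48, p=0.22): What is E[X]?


E[X] = n*p = 48 * 0.22 = 10.56

10.56


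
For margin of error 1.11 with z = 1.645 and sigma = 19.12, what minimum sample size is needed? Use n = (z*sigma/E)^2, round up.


z*sigma/E = 1.645 * 19.12 / 1.11 = 78631/2775 ≈ 28.335495
(z*sigma/E)^2 ≈ 802.900305
round up: n = 803

803


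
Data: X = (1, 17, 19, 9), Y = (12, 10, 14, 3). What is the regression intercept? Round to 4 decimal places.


a = ybar - b*xbar, where b = sum((xi-xbar)(yi-ybar)) / sum((xi-xbar)^2)
n = 4, xbar = 46/4 = 11.5, ybar = 39/4 = 9.75
Sxy = sum((xi-xbar)(yi-ybar)) = 26.5
Sxx = sum((xi-xbar)^2) = 203
b = Sxy / Sxx = 53/406 ≈ 0.130542
a = 9.75 - 0.130542 * 11.5 = 3349/406 ≈ 8.248768

8.2488


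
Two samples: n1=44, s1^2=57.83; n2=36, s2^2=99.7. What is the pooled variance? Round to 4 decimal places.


sp^2 = ((n1-1)*s1^2 + (n2-1)*s2^2)/(n1+n2-2)
(n1-1)*s1^2 = 43 * 57.83 = 2486.69
(n2-1)*s2^2 = 35 * 99.7 = 3489.5
numerator = 2486.69 + 3489.5 = 5976.19
n1+n2-2 = 78
sp^2 = 5976.19 / 78 = 597619/7800 ≈ 76.617821

76.6178


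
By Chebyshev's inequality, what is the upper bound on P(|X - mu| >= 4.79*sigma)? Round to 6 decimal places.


P <= 1/k^2
k^2 = 4.79^2 = 22.9441
1/k^2 = 1 / 22.9441 ≈ 0.04358419

0.043584


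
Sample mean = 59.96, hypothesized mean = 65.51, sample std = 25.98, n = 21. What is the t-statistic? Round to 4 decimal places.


t = (xbar - mu0) / (s/sqrt(n))
xbar - mu0 = 59.96 - 65.51 = -5.55
sqrt(21) ≈ 4.58257569
s/sqrt(n) = 25.98 / 4.58257569 ≈ 5.66930079
t = -5.55 / 5.66930079 ≈ -0.978957

-0.9790


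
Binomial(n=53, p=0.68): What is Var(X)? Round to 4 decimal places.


Var = n*p*(1-p) = 53 * 0.68 * 0.32 = 11.5328

11.5328


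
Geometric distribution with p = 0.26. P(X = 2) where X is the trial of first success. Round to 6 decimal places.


P = (1-p)^(k-1) * p
(1-p)^(k-1) = 0.74^1 = 0.74
P = 0.74 * 0.26 = 0.1924

0.192400


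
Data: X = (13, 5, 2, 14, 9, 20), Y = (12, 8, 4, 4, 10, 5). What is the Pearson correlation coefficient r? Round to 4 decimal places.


r = sum((xi-xbar)(yi-ybar)) / sqrt(sum((xi-xbar)^2) * sum((yi-ybar)^2))
n = 6, xbar = 63/6 = 10.5, ybar = 43/6 ≈ 7.166667
Sxy = sum((xi-xbar)(yi-ybar)) = -1.5
Sxx = sum((xi-xbar)^2) = 213.5
Syy = sum((yi-ybar)^2) = 341/6 ≈ 56.833333
sqrt(Sxx*Syy) ≈ 110.154059
r = Sxy / sqrt(Sxx*Syy) = -1.5 / 110.154059 ≈ -0.013617

-0.0136


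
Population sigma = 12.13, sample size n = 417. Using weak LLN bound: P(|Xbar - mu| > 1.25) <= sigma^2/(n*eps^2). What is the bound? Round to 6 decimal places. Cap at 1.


bound = min(1, sigma^2/(n*eps^2))
sigma^2 = 12.13^2 = 147.1369
n*eps^2 = 417 * 1.25^2 = 417 * 1.5625 = 651.5625
sigma^2/(n*eps^2) = 147.1369 / 651.5625 ≈ 0.22582162

0.225822


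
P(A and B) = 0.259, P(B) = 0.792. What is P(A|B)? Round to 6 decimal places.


P(A|B) = P(A and B) / P(B) = 0.259 / 0.792 = 259/792 ≈ 0.32702020

0.327020


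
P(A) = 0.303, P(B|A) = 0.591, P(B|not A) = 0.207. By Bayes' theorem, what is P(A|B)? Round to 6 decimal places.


P(A|B) = P(B|A)*P(A) / P(B), P(B) = P(B|A)*P(A) + P(B|not A)*P(not A)
P(B|A)*P(A) = 0.591 * 0.303 = 0.179073
P(B|not A)*P(not A) = 0.207 * 0.697 = 0.144279
P(B) = 0.179073 + 0.144279 = 0.323352
P(A|B) = 0.179073 / 0.323352 ≈ 0.55380205

0.553802


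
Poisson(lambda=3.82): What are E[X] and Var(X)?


E[X] = Var(X) = lambda = 3.82

3.82, 3.82


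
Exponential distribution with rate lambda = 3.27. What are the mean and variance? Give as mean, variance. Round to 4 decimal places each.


mean = 1/lam, var = 1/lam^2
mean = 1 / 3.27 = 100/327 ≈ 0.305810
lam^2 = 3.27^2 = 10.6929
var = 1 / 10.6929 ≈ 0.093520

0.3058, 0.0935


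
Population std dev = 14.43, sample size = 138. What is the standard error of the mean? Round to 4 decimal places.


SE = sigma / sqrt(n)
sqrt(138) ≈ 11.747340
SE = 14.43 / 11.747340 ≈ 1.228363

1.2284


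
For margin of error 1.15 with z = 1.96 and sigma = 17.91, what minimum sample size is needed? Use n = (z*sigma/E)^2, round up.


z*sigma/E = 1.96 * 17.91 / 1.15 = 87759/2875 ≈ 30.524870
(z*sigma/E)^2 ≈ 931.767662
round up: n = 932

932


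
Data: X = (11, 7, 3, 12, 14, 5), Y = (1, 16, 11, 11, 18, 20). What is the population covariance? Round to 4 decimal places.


Cov = (1/n)*sum((xi-xbar)(yi-ybar))
n = 6, xbar = 52/6 = 26/3 ≈ 8.666667, ybar = 77/6 ≈ 12.833333
sum((xi-xbar)(yi-ybar)) = -82/3 ≈ -27.333333
Cov = -27.333333 / 6 = -41/9 ≈ -4.555556

-4.5556


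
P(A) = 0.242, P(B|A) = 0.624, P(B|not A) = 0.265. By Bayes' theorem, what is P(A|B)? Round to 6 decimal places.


P(A|B) = P(B|A)*P(A) / P(B), P(B) = P(B|A)*P(A) + P(B|not A)*P(not A)
P(B|A)*P(A) = 0.624 * 0.242 = 0.151008
P(B|not A)*P(not A) = 0.265 * 0.758 = 0.20087
P(B) = 0.151008 + 0.20087 = 0.351878
P(A|B) = 0.151008 / 0.351878 ≈ 0.42914874

0.429149


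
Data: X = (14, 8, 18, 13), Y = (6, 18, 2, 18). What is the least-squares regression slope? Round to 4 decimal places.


b = sum((xi-xbar)(yi-ybar)) / sum((xi-xbar)^2)
n = 4, xbar = 53/4 = 13.25, ybar = 44/4 = 11
Sxy = sum((xi-xbar)(yi-ybar)) = -85
Sxx = sum((xi-xbar)^2) = 50.75
b = Sxy / Sxx = -340/203 ≈ -1.674877

-1.6749


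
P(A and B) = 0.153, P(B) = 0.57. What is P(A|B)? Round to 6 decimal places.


P(A|B) = P(A and B) / P(B) = 0.153 / 0.57 = 51/190 ≈ 0.26842105

0.268421


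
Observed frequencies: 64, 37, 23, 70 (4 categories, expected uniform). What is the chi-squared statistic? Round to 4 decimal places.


chi2 = sum((O-E)^2/E), E = total/4
total = 194, E = 194/4 = 48.5
(64 - 48.5)^2 / 48.5 = 240.25 / 48.5 = 961/194 ≈ 4.953608
(37 - 48.5)^2 / 48.5 = 132.25 / 48.5 = 529/194 ≈ 2.726804
(23 - 48.5)^2 / 48.5 = 650.25 / 48.5 = 2601/194 ≈ 13.407216
(70 - 48.5)^2 / 48.5 = 462.25 / 48.5 = 1849/194 ≈ 9.530928
chi2 = 2970/97 ≈ 30.618557

30.6186


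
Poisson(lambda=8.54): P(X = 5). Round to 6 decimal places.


P = e^(-lam) * lam^k / k!
e^(-8.54) ≈ 0.0001954903
lam^k = 8.54^5 ≈ 45424.416099
k! = 5! = 120
P = 0.0001954903 * 45424.416099 / 120 ≈ 0.074000

0.074000


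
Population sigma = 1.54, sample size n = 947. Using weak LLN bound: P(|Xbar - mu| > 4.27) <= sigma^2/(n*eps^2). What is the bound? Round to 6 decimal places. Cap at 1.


bound = min(1, sigma^2/(n*eps^2))
sigma^2 = 1.54^2 = 2.3716
n*eps^2 = 947 * 4.27^2 = 947 * 18.2329 = 17266.5563
sigma^2/(n*eps^2) = 2.3716 / 17266.5563 ≈ 0.00013735

0.000137


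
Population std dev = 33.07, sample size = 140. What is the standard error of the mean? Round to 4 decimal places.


SE = sigma / sqrt(n)
sqrt(140) ≈ 11.832160
SE = 33.07 / 11.832160 ≈ 2.794925

2.7949


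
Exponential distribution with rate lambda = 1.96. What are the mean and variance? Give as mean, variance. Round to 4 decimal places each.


mean = 1/lam, var = 1/lam^2
mean = 1 / 1.96 = 25/49 ≈ 0.510204
lam^2 = 1.96^2 = 3.8416
var = 1 / 3.8416 = 625/2401 ≈ 0.260308

0.5102, 0.2603


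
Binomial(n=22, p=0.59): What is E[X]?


E[X] = n*p = 22 * 0.59 = 12.98

12.98


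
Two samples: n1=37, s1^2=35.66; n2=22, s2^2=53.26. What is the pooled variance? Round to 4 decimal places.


sp^2 = ((n1-1)*s1^2 + (n2-1)*s2^2)/(n1+n2-2)
(n1-1)*s1^2 = 36 * 35.66 = 1283.76
(n2-1)*s2^2 = 21 * 53.26 = 1118.46
numerator = 1283.76 + 1118.46 = 2402.22
n1+n2-2 = 57
sp^2 = 2402.22 / 57 = 40037/950 ≈ 42.144211

42.1442


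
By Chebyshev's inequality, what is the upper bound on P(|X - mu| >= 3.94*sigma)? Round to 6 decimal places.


P <= 1/k^2
k^2 = 3.94^2 = 15.5236
1/k^2 = 1 / 15.5236 ≈ 0.06441805

0.064418


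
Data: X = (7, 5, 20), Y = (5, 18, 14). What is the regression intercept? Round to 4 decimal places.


a = ybar - b*xbar, where b = sum((xi-xbar)(yi-ybar)) / sum((xi-xbar)^2)
n = 3, xbar = 32/3 ≈ 10.666667, ybar = 37/3 ≈ 12.333333
Sxy = sum((xi-xbar)(yi-ybar)) = 31/3 ≈ 10.333333
Sxx = sum((xi-xbar)^2) = 398/3 ≈ 132.666667
b = Sxy / Sxx = 31/398 ≈ 0.077889
a = 12.333333 - 0.077889 * 10.666667 = 2289/199 ≈ 11.502513

11.5025


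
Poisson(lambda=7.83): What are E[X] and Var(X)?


E[X] = Var(X) = lambda = 7.83

7.83, 7.83


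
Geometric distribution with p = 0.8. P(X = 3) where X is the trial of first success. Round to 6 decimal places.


P = (1-p)^(k-1) * p
(1-p)^(k-1) = 0.2^2 = 0.04
P = 0.04 * 0.8 = 0.032

0.032000


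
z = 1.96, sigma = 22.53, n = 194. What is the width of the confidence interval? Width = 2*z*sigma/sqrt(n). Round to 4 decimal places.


width = 2*z*sigma/sqrt(n)
2*z*sigma = 2 * 1.96 * 22.53 = 88.3176
sqrt(194) ≈ 13.928388
width = 88.3176 / 13.928388 ≈ 6.340834

6.3408


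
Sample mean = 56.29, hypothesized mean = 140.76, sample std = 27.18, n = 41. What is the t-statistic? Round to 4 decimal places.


t = (xbar - mu0) / (s/sqrt(n))
xbar - mu0 = 56.29 - 140.76 = -84.47
sqrt(41) ≈ 6.40312424
s/sqrt(n) = 27.18 / 6.40312424 ≈ 4.24480285
t = -84.47 / 4.24480285 ≈ -19.899629

-19.8996


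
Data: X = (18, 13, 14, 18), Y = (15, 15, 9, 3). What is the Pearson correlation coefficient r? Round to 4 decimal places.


r = sum((xi-xbar)(yi-ybar)) / sqrt(sum((xi-xbar)^2) * sum((yi-ybar)^2))
n = 4, xbar = 63/4 = 15.75, ybar = 42/4 = 10.5
Sxy = sum((xi-xbar)(yi-ybar)) = -16.5
Sxx = sum((xi-xbar)^2) = 20.75
Syy = sum((yi-ybar)^2) = 99
sqrt(Sxx*Syy) ≈ 45.323835
r = Sxy / sqrt(Sxx*Syy) = -16.5 / 45.323835 ≈ -0.364047

-0.3640


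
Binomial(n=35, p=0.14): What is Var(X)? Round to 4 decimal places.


Var = n*p*(1-p) = 35 * 0.14 * 0.86 = 4.214

4.2140


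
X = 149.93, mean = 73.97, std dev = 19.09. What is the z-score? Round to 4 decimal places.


z = (X - mu) / sigma
X - mu = 149.93 - 73.97 = 75.96
z = 75.96 / 19.09 = 7596/1909 ≈ 3.979047

3.9790


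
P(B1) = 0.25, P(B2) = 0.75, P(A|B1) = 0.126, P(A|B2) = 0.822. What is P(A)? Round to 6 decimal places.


P(A) = P(A|B1)*P(B1) + P(A|B2)*P(B2)
P(A|B1)*P(B1) = 0.126 * 0.25 = 0.0315
P(A|B2)*P(B2) = 0.822 * 0.75 = 0.6165
P(A) = 0.0315 + 0.6165 = 0.648

0.648000


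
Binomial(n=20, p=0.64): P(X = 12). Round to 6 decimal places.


P = C(n,k) * p^k * (1-p)^(n-k)
C(20,12) = 125970
p^k = 0.64^12 ≈ 0.004722366
(1-p)^(n-k) = 0.36^8 ≈ 0.0002821110
P = 125970 * 0.004722366 * 0.0002821110 ≈ 0.167821

0.167821


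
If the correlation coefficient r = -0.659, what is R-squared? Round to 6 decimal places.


R^2 = r^2 = (-0.659)^2 = 0.434281

0.434281


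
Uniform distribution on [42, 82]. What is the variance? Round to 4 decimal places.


Var = (b-a)^2 / 12
(b-a)^2 = (82 - 42)^2 = 1600
Var = 1600/12 ≈ 133.333333

133.3333


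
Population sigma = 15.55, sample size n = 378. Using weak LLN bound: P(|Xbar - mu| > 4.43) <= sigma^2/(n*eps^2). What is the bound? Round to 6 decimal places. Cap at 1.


bound = min(1, sigma^2/(n*eps^2))
sigma^2 = 15.55^2 = 241.8025
n*eps^2 = 378 * 4.43^2 = 378 * 19.6249 = 7418.2122
sigma^2/(n*eps^2) = 241.8025 / 7418.2122 ≈ 0.03259579

0.032596


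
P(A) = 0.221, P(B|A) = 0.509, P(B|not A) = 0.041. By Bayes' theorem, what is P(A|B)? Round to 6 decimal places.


P(A|B) = P(B|A)*P(A) / P(B), P(B) = P(B|A)*P(A) + P(B|not A)*P(not A)
P(B|A)*P(A) = 0.509 * 0.221 = 0.112489
P(B|not A)*P(not A) = 0.041 * 0.779 = 0.031939
P(B) = 0.112489 + 0.031939 = 0.144428
P(A|B) = 0.112489 / 0.144428 ≈ 0.77885867

0.778859


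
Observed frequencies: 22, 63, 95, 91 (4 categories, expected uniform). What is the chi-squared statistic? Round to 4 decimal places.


chi2 = sum((O-E)^2/E), E = total/4
total = 271, E = 271/4 = 67.75
(22 - 67.75)^2 / 67.75 = 2093.0625 / 67.75 = 33489/1084 ≈ 30.893911
(63 - 67.75)^2 / 67.75 = 22.5625 / 67.75 = 361/1084 ≈ 0.333026
(95 - 67.75)^2 / 67.75 = 742.5625 / 67.75 = 11881/1084 ≈ 10.960332
(91 - 67.75)^2 / 67.75 = 540.5625 / 67.75 = 8649/1084 ≈ 7.978782
chi2 = 13595/271 ≈ 50.166052

50.1661


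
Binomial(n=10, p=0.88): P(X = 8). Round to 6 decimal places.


P = C(n,k) * p^k * (1-p)^(n-k)
C(10,8) = 45
p^k = 0.88^8 ≈ 0.3596345
(1-p)^(n-k) = 0.12^2 = 0.0144
P = 45 * 0.3596345 * 0.0144 ≈ 0.233043

0.233043


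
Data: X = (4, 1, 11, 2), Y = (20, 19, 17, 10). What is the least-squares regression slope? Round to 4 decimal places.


b = sum((xi-xbar)(yi-ybar)) / sum((xi-xbar)^2)
n = 4, xbar = 18/4 = 4.5, ybar = 66/4 = 16.5
Sxy = sum((xi-xbar)(yi-ybar)) = 9
Sxx = sum((xi-xbar)^2) = 61
b = Sxy / Sxx = 9/61 ≈ 0.147541

0.1475


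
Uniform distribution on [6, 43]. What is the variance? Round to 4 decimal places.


Var = (b-a)^2 / 12
(b-a)^2 = (43 - 6)^2 = 1369
Var = 1369/12 ≈ 114.083333

114.0833


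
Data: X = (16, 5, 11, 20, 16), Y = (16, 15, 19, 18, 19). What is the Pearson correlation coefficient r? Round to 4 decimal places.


r = sum((xi-xbar)(yi-ybar)) / sqrt(sum((xi-xbar)^2) * sum((yi-ybar)^2))
n = 5, xbar = 68/5 = 13.6, ybar = 87/5 = 17.4
Sxy = sum((xi-xbar)(yi-ybar)) = 20.8
Sxx = sum((xi-xbar)^2) = 133.2
Syy = sum((yi-ybar)^2) = 13.2
sqrt(Sxx*Syy) ≈ 41.931373
r = Sxy / sqrt(Sxx*Syy) = 20.8 / 41.931373 ≈ 0.496049

0.4960


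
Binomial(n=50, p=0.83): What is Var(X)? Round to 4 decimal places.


Var = n*p*(1-p) = 50 * 0.83 * 0.17 = 7.055

7.0550


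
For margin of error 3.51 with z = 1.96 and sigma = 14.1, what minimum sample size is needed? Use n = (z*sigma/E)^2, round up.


z*sigma/E = 1.96 * 14.1 / 3.51 = 4606/585 ≈ 7.873504
(z*sigma/E)^2 ≈ 61.992070
round up: n = 62

62


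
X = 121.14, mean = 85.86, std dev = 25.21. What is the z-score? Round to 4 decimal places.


z = (X - mu) / sigma
X - mu = 121.14 - 85.86 = 35.28
z = 35.28 / 25.21 = 3528/2521 ≈ 1.399445

1.3994


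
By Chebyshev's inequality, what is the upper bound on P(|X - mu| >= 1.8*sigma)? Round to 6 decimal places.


P <= 1/k^2
k^2 = 1.8^2 = 3.24
1/k^2 = 1 / 3.24 = 25/81 ≈ 0.30864198

0.308642


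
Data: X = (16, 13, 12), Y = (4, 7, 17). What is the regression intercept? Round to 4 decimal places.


a = ybar - b*xbar, where b = sum((xi-xbar)(yi-ybar)) / sum((xi-xbar)^2)
n = 3, xbar = 41/3 ≈ 13.666667, ybar = 28/3 ≈ 9.333333
Sxy = sum((xi-xbar)(yi-ybar)) = -71/3 ≈ -23.666667
Sxx = sum((xi-xbar)^2) = 26/3 ≈ 8.666667
b = Sxy / Sxx = -71/26 ≈ -2.730769
a = 9.333333 - (-2.730769) * 13.666667 = 1213/26 ≈ 46.653846

46.6538


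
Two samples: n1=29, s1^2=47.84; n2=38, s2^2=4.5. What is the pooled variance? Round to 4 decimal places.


sp^2 = ((n1-1)*s1^2 + (n2-1)*s2^2)/(n1+n2-2)
(n1-1)*s1^2 = 28 * 47.84 = 1339.52
(n2-1)*s2^2 = 37 * 4.5 = 166.5
numerator = 1339.52 + 166.5 = 1506.02
n1+n2-2 = 65
sp^2 = 1506.02 / 65 = 75301/3250 ≈ 23.169538

23.1695


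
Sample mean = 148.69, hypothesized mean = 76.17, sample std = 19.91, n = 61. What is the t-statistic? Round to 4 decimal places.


t = (xbar - mu0) / (s/sqrt(n))
xbar - mu0 = 148.69 - 76.17 = 72.52
sqrt(61) ≈ 7.81024968
s/sqrt(n) = 19.91 / 7.81024968 ≈ 2.54921428
t = 72.52 / 2.54921428 ≈ 28.447981

28.4480


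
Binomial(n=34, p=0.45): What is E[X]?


E[X] = n*p = 34 * 0.45 = 15.3

15.3


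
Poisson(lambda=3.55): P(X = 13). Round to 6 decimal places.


P = e^(-lam) * lam^k / k!
e^(-3.55) ≈ 0.02872464
lam^k = 3.55^13 ≈ 14222259.211249
k! = 13! = 6227020800
P = 0.02872464 * 14222259.211249 / 6227020800 ≈ 0.000066

0.000066


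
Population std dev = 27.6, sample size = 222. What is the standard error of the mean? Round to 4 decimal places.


SE = sigma / sqrt(n)
sqrt(222) ≈ 14.899664
SE = 27.6 / 14.899664 ≈ 1.852391

1.8524


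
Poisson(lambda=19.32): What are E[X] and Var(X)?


E[X] = Var(X) = lambda = 19.32

19.32, 19.32


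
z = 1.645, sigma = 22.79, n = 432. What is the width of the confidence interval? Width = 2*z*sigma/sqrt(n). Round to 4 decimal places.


width = 2*z*sigma/sqrt(n)
2*z*sigma = 2 * 1.645 * 22.79 = 74.9791
sqrt(432) ≈ 20.784610
width = 74.9791 / 20.784610 ≈ 3.607434

3.6074


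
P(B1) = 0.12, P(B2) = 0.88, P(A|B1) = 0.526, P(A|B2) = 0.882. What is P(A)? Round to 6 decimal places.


P(A) = P(A|B1)*P(B1) + P(A|B2)*P(B2)
P(A|B1)*P(B1) = 0.526 * 0.12 = 0.06312
P(A|B2)*P(B2) = 0.882 * 0.88 = 0.77616
P(A) = 0.06312 + 0.77616 = 0.83928

0.839280


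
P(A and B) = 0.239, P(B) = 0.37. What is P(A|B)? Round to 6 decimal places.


P(A|B) = P(A and B) / P(B) = 0.239 / 0.37 = 239/370 ≈ 0.64594595

0.645946


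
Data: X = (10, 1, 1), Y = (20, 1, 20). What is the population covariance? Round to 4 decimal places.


Cov = (1/n)*sum((xi-xbar)(yi-ybar))
n = 3, xbar = 12/3 = 4, ybar = 41/3 ≈ 13.666667
sum((xi-xbar)(yi-ybar)) = 57
Cov = 57 / 3 = 19

19.0000


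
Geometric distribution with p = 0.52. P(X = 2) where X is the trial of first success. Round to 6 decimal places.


P = (1-p)^(k-1) * p
(1-p)^(k-1) = 0.48^1 = 0.48
P = 0.48 * 0.52 = 0.2496

0.249600


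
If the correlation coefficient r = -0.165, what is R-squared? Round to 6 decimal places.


R^2 = r^2 = (-0.165)^2 = 0.027225

0.027225


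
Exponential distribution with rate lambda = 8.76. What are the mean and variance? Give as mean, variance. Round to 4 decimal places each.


mean = 1/lam, var = 1/lam^2
mean = 1 / 8.76 = 25/219 ≈ 0.114155
lam^2 = 8.76^2 = 76.7376
var = 1 / 76.7376 ≈ 0.013031

0.1142, 0.0130


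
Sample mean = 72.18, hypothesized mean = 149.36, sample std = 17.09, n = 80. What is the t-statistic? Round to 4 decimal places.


t = (xbar - mu0) / (s/sqrt(n))
xbar - mu0 = 72.18 - 149.36 = -77.18
sqrt(80) ≈ 8.94427191
s/sqrt(n) = 17.09 / 8.94427191 ≈ 1.91072009
t = -77.18 / 1.91072009 ≈ -40.393148

-40.3931


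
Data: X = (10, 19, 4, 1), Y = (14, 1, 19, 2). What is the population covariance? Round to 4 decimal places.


Cov = (1/n)*sum((xi-xbar)(yi-ybar))
n = 4, xbar = 34/4 = 8.5, ybar = 36/4 = 9
sum((xi-xbar)(yi-ybar)) = -69
Cov = -69 / 4 = -17.25

-17.2500


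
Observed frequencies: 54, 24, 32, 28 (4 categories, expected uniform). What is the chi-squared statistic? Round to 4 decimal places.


chi2 = sum((O-E)^2/E), E = total/4
total = 138, E = 138/4 = 34.5
(54 - 34.5)^2 / 34.5 = 380.25 / 34.5 = 507/46 ≈ 11.021739
(24 - 34.5)^2 / 34.5 = 110.25 / 34.5 = 147/46 ≈ 3.195652
(32 - 34.5)^2 / 34.5 = 6.25 / 34.5 = 25/138 ≈ 0.181159
(28 - 34.5)^2 / 34.5 = 42.25 / 34.5 = 169/138 ≈ 1.224638
chi2 = 1078/69 ≈ 15.623188

15.6232


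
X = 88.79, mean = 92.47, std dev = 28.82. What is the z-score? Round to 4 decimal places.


z = (X - mu) / sigma
X - mu = 88.79 - 92.47 = -3.68
z = -3.68 / 28.82 = -184/1441 ≈ -0.127689

-0.1277


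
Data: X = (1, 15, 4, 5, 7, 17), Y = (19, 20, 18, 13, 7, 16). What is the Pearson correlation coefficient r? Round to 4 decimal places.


r = sum((xi-xbar)(yi-ybar)) / sqrt(sum((xi-xbar)^2) * sum((yi-ybar)^2))
n = 6, xbar = 49/6 ≈ 8.166667, ybar = 93/6 = 15.5
Sxy = sum((xi-xbar)(yi-ybar)) = 17.5
Sxx = sum((xi-xbar)^2) = 1229/6 ≈ 204.833333
Syy = sum((yi-ybar)^2) = 117.5
sqrt(Sxx*Syy) ≈ 155.138379
r = Sxy / sqrt(Sxx*Syy) = 17.5 / 155.138379 ≈ 0.112803

0.1128


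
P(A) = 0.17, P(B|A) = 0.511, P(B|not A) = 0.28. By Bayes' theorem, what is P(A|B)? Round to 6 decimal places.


P(A|B) = P(B|A)*P(A) / P(B), P(B) = P(B|A)*P(A) + P(B|not A)*P(not A)
P(B|A)*P(A) = 0.511 * 0.17 = 0.08687
P(B|not A)*P(not A) = 0.28 * 0.83 = 0.2324
P(B) = 0.08687 + 0.2324 = 0.31927
P(A|B) = 0.08687 / 0.31927 = 1241/4561 ≈ 0.27208945

0.272089


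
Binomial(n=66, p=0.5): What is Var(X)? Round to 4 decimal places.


Var = n*p*(1-p) = 66 * 0.5 * 0.5 = 16.5

16.5000


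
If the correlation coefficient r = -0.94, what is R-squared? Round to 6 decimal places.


R^2 = r^2 = (-0.94)^2 = 0.8836

0.883600


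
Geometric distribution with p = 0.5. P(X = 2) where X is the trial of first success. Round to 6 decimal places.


P = (1-p)^(k-1) * p
(1-p)^(k-1) = 0.5^1 = 0.5
P = 0.5 * 0.5 = 0.25

0.250000


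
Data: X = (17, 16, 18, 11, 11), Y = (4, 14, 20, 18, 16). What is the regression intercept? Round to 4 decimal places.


a = ybar - b*xbar, where b = sum((xi-xbar)(yi-ybar)) / sum((xi-xbar)^2)
n = 5, xbar = 73/5 = 14.6, ybar = 72/5 = 14.4
Sxy = sum((xi-xbar)(yi-ybar)) = -25.2
Sxx = sum((xi-xbar)^2) = 45.2
b = Sxy / Sxx = -63/113 ≈ -0.557522
a = 14.4 - (-0.557522) * 14.6 = 2547/113 ≈ 22.539823

22.5398


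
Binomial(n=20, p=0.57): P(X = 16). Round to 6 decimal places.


P = C(n,k) * p^k * (1-p)^(n-k)
C(20,16) = 4845
p^k = 0.57^16 ≈ 0.0001241646
(1-p)^(n-k) = 0.43^4 = 0.03418801
P = 4845 * 0.0001241646 * 0.03418801 ≈ 0.020567

0.020567


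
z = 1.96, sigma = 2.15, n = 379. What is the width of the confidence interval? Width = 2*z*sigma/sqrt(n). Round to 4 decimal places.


width = 2*z*sigma/sqrt(n)
2*z*sigma = 2 * 1.96 * 2.15 = 8.428
sqrt(379) ≈ 19.467922
width = 8.428 / 19.467922 ≈ 0.432917

0.4329


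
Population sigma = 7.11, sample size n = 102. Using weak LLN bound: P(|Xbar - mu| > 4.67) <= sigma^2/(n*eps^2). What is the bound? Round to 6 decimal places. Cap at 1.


bound = min(1, sigma^2/(n*eps^2))
sigma^2 = 7.11^2 = 50.5521
n*eps^2 = 102 * 4.67^2 = 102 * 21.8089 = 2224.5078
sigma^2/(n*eps^2) = 50.5521 / 2224.5078 ≈ 0.02272507

0.022725


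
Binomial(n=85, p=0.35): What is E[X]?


E[X] = n*p = 85 * 0.35 = 29.75

29.75


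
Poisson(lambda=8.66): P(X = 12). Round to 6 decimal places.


P = e^(-lam) * lam^k / k!
e^(-8.66) ≈ 0.0001733843
lam^k = 8.66^12 ≈ 177915876375.218792
k! = 12! = 479001600
P = 0.0001733843 * 177915876375.218792 / 479001600 ≈ 0.064400

0.064400


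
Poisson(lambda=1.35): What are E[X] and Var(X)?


E[X] = Var(X) = lambda = 1.35

1.35, 1.35


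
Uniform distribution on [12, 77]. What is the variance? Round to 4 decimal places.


Var = (b-a)^2 / 12
(b-a)^2 = (77 - 12)^2 = 4225
Var = 4225/12 ≈ 352.083333

352.0833


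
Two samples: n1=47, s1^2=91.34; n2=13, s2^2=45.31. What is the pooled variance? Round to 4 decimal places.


sp^2 = ((n1-1)*s1^2 + (n2-1)*s2^2)/(n1+n2-2)
(n1-1)*s1^2 = 46 * 91.34 = 4201.64
(n2-1)*s2^2 = 12 * 45.31 = 543.72
numerator = 4201.64 + 543.72 = 4745.36
n1+n2-2 = 58
sp^2 = 4745.36 / 58 = 59317/725 ≈ 81.816552

81.8166


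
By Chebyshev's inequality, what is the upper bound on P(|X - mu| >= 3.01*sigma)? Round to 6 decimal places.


P <= 1/k^2
k^2 = 3.01^2 = 9.0601
1/k^2 = 1 / 9.0601 ≈ 0.11037406

0.110374


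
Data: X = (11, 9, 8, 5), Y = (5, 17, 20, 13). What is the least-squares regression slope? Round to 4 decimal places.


b = sum((xi-xbar)(yi-ybar)) / sum((xi-xbar)^2)
n = 4, xbar = 33/4 = 8.25, ybar = 55/4 = 13.75
Sxy = sum((xi-xbar)(yi-ybar)) = -20.75
Sxx = sum((xi-xbar)^2) = 18.75
b = Sxy / Sxx = -83/75 ≈ -1.106667

-1.1067


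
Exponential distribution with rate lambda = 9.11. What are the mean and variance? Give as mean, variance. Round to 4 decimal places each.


mean = 1/lam, var = 1/lam^2
mean = 1 / 9.11 = 100/911 ≈ 0.109769
lam^2 = 9.11^2 = 82.9921
var = 1 / 82.9921 ≈ 0.012049

0.1098, 0.0120


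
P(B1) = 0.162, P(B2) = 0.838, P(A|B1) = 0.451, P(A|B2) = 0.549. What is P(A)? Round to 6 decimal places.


P(A) = P(A|B1)*P(B1) + P(A|B2)*P(B2)
P(A|B1)*P(B1) = 0.451 * 0.162 = 0.073062
P(A|B2)*P(B2) = 0.549 * 0.838 = 0.460062
P(A) = 0.073062 + 0.460062 = 0.533124

0.533124


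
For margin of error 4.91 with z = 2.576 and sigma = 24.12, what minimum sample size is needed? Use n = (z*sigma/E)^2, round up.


z*sigma/E = 2.576 * 24.12 / 4.91 ≈ 12.654403
(z*sigma/E)^2 ≈ 160.133922
round up: n = 161

161


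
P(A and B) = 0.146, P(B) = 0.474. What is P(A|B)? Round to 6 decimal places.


P(A|B) = P(A and B) / P(B) = 0.146 / 0.474 = 73/237 ≈ 0.30801688

0.308017


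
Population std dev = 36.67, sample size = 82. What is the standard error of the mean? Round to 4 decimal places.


SE = sigma / sqrt(n)
sqrt(82) ≈ 9.055385
SE = 36.67 / 9.055385 ≈ 4.049524

4.0495


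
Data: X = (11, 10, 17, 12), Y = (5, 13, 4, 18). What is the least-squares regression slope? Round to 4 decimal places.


b = sum((xi-xbar)(yi-ybar)) / sum((xi-xbar)^2)
n = 4, xbar = 50/4 = 12.5, ybar = 40/4 = 10
Sxy = sum((xi-xbar)(yi-ybar)) = -31
Sxx = sum((xi-xbar)^2) = 29
b = Sxy / Sxx = -31/29 ≈ -1.068966

-1.0690


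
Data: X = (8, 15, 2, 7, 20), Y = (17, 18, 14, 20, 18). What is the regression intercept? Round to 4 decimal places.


a = ybar - b*xbar, where b = sum((xi-xbar)(yi-ybar)) / sum((xi-xbar)^2)
n = 5, xbar = 52/5 = 10.4, ybar = 87/5 = 17.4
Sxy = sum((xi-xbar)(yi-ybar)) = 29.2
Sxx = sum((xi-xbar)^2) = 201.2
b = Sxy / Sxx = 73/503 ≈ 0.145129
a = 17.4 - 0.145129 * 10.4 = 7993/503 ≈ 15.890656

15.8907


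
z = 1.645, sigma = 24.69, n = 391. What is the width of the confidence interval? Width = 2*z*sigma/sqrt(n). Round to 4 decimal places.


width = 2*z*sigma/sqrt(n)
2*z*sigma = 2 * 1.645 * 24.69 = 81.2301
sqrt(391) ≈ 19.773720
width = 81.2301 / 19.773720 ≈ 4.107983

4.1080


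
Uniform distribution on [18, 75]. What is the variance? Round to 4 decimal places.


Var = (b-a)^2 / 12
(b-a)^2 = (75 - 18)^2 = 3249
Var = 3249/12 = 270.75

270.7500


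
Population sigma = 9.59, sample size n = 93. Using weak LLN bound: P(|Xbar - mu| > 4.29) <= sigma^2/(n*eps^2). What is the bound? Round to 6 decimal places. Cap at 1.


bound = min(1, sigma^2/(n*eps^2))
sigma^2 = 9.59^2 = 91.9681
n*eps^2 = 93 * 4.29^2 = 93 * 18.4041 = 1711.5813
sigma^2/(n*eps^2) = 91.9681 / 1711.5813 ≈ 0.05373283

0.053733


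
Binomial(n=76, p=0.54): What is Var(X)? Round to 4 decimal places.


Var = n*p*(1-p) = 76 * 0.54 * 0.46 = 18.8784

18.8784


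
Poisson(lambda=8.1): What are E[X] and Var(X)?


E[X] = Var(X) = lambda = 8.1

8.1, 8.1


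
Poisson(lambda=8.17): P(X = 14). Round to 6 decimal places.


P = e^(-lam) * lam^k / k!
e^(-8.17) ≈ 0.0002830180
lam^k = 8.17^14 ≈ 5903489449942.418311
k! = 14! = 87178291200
P = 0.0002830180 * 5903489449942.418311 / 87178291200 ≈ 0.019165

0.019165


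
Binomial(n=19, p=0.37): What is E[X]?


E[X] = n*p = 19 * 0.37 = 7.03

7.03


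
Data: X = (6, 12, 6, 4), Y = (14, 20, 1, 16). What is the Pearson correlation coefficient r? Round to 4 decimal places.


r = sum((xi-xbar)(yi-ybar)) / sqrt(sum((xi-xbar)^2) * sum((yi-ybar)^2))
n = 4, xbar = 28/4 = 7, ybar = 51/4 = 12.75
Sxy = sum((xi-xbar)(yi-ybar)) = 37
Sxx = sum((xi-xbar)^2) = 36
Syy = sum((yi-ybar)^2) = 202.75
sqrt(Sxx*Syy) ≈ 85.434185
r = Sxy / sqrt(Sxx*Syy) = 37 / 85.434185 ≈ 0.433082

0.4331


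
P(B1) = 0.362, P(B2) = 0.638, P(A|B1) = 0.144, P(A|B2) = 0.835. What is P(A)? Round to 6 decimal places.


P(A) = P(A|B1)*P(B1) + P(A|B2)*P(B2)
P(A|B1)*P(B1) = 0.144 * 0.362 = 0.052128
P(A|B2)*P(B2) = 0.835 * 0.638 = 0.53273
P(A) = 0.052128 + 0.53273 = 0.584858

0.584858


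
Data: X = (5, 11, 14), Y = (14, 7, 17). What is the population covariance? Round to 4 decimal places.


Cov = (1/n)*sum((xi-xbar)(yi-ybar))
n = 3, xbar = 30/3 = 10, ybar = 38/3 ≈ 12.666667
sum((xi-xbar)(yi-ybar)) = 5
Cov = 5 / 3 = 5/3 ≈ 1.666667

1.6667


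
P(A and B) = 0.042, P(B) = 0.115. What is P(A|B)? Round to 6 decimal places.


P(A|B) = P(A and B) / P(B) = 0.042 / 0.115 = 42/115 ≈ 0.36521739

0.365217


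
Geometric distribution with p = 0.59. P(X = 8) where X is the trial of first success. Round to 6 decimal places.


P = (1-p)^(k-1) * p
(1-p)^(k-1) = 0.41^7 ≈ 0.001947543
P = 0.001947543 * 0.59 ≈ 0.001149050

0.001149


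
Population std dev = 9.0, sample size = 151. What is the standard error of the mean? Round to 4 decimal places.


SE = sigma / sqrt(n)
sqrt(151) ≈ 12.288206
SE = 9.0 / 12.288206 ≈ 0.732410

0.7324


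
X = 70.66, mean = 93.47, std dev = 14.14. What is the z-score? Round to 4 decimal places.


z = (X - mu) / sigma
X - mu = 70.66 - 93.47 = -22.81
z = -22.81 / 14.14 = -2281/1414 ≈ -1.613154

-1.6132


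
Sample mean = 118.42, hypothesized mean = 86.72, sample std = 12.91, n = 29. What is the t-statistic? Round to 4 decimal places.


t = (xbar - mu0) / (s/sqrt(n))
xbar - mu0 = 118.42 - 86.72 = 31.7
sqrt(29) ≈ 5.38516481
s/sqrt(n) = 12.91 / 5.38516481 ≈ 2.39732682
t = 31.7 / 2.39732682 ≈ 13.223062

13.2231


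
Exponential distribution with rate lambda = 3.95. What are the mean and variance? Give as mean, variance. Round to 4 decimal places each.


mean = 1/lam, var = 1/lam^2
mean = 1 / 3.95 = 20/79 ≈ 0.253165
lam^2 = 3.95^2 = 15.6025
var = 1 / 15.6025 = 400/6241 ≈ 0.064092

0.2532, 0.0641


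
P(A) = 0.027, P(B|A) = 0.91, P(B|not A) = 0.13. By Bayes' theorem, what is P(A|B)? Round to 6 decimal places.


P(A|B) = P(B|A)*P(A) / P(B), P(B) = P(B|A)*P(A) + P(B|not A)*P(not A)
P(B|A)*P(A) = 0.91 * 0.027 = 0.02457
P(B|not A)*P(not A) = 0.13 * 0.973 = 0.12649
P(B) = 0.02457 + 0.12649 = 0.15106
P(A|B) = 0.02457 / 0.15106 = 27/166 ≈ 0.16265060

0.162651


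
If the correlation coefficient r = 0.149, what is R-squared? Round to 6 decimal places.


R^2 = r^2 = (0.149)^2 = 0.022201

0.022201


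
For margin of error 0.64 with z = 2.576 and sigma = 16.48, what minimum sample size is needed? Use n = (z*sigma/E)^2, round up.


z*sigma/E = 2.576 * 16.48 / 0.64 = 66.332
(z*sigma/E)^2 = 4399.934224
round up: n = 4400

4400


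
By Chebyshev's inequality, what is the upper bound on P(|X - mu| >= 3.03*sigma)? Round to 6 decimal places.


P <= 1/k^2
k^2 = 3.03^2 = 9.1809
1/k^2 = 1 / 9.1809 ≈ 0.10892178

0.108922


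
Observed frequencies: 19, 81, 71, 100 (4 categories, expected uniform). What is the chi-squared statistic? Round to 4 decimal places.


chi2 = sum((O-E)^2/E), E = total/4
total = 271, E = 271/4 = 67.75
(19 - 67.75)^2 / 67.75 = 2376.5625 / 67.75 = 38025/1084 ≈ 35.078413
(81 - 67.75)^2 / 67.75 = 175.5625 / 67.75 = 2809/1084 ≈ 2.591328
(71 - 67.75)^2 / 67.75 = 10.5625 / 67.75 = 169/1084 ≈ 0.155904
(100 - 67.75)^2 / 67.75 = 1040.0625 / 67.75 = 16641/1084 ≈ 15.351476
chi2 = 14411/271 ≈ 53.177122

53.1771


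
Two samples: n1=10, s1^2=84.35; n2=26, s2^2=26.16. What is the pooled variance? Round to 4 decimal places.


sp^2 = ((n1-1)*s1^2 + (n2-1)*s2^2)/(n1+n2-2)
(n1-1)*s1^2 = 9 * 84.35 = 759.15
(n2-1)*s2^2 = 25 * 26.16 = 654
numerator = 759.15 + 654 = 1413.15
n1+n2-2 = 34
sp^2 = 1413.15 / 34 = 28263/680 ≈ 41.563235

41.5632


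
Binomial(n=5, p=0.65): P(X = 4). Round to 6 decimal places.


P = C(n,k) * p^k * (1-p)^(n-k)
C(5,4) = 5
p^k = 0.65^4 ≈ 0.1785063
(1-p)^(n-k) = 0.35^1 = 0.35
P = 5 * 0.1785063 * 0.35 ≈ 0.312386

0.312386


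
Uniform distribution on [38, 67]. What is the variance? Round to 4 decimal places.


Var = (b-a)^2 / 12
(b-a)^2 = (67 - 38)^2 = 841
Var = 841/12 ≈ 70.083333

70.0833


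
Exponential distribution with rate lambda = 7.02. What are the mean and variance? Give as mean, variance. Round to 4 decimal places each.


mean = 1/lam, var = 1/lam^2
mean = 1 / 7.02 = 50/351 ≈ 0.142450
lam^2 = 7.02^2 = 49.2804
var = 1 / 49.2804 ≈ 0.020292

0.1425, 0.0203


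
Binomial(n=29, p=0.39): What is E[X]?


E[X] = n*p = 29 * 0.39 = 11.31

11.31


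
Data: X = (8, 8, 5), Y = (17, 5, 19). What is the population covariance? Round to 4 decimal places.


Cov = (1/n)*sum((xi-xbar)(yi-ybar))
n = 3, xbar = 21/3 = 7, ybar = 41/3 ≈ 13.666667
sum((xi-xbar)(yi-ybar)) = -16
Cov = -16 / 3 = -16/3 ≈ -5.333333

-5.3333


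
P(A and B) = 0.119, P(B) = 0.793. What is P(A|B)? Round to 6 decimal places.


P(A|B) = P(A and B) / P(B) = 0.119 / 0.793 = 119/793 ≈ 0.15006305

0.150063


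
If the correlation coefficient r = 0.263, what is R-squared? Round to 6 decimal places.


R^2 = r^2 = (0.263)^2 = 0.069169

0.069169


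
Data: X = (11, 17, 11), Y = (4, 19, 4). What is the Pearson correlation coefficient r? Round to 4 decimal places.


r = sum((xi-xbar)(yi-ybar)) / sqrt(sum((xi-xbar)^2) * sum((yi-ybar)^2))
n = 3, xbar = 39/3 = 13, ybar = 27/3 = 9
Sxy = sum((xi-xbar)(yi-ybar)) = 60
Sxx = sum((xi-xbar)^2) = 24
Syy = sum((yi-ybar)^2) = 150
sqrt(Sxx*Syy) = 60
r = Sxy / sqrt(Sxx*Syy) = 60 / 60 = 1

1.0000


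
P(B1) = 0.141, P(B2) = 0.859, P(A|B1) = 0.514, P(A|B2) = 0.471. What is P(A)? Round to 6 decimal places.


P(A) = P(A|B1)*P(B1) + P(A|B2)*P(B2)
P(A|B1)*P(B1) = 0.514 * 0.141 = 0.072474
P(A|B2)*P(B2) = 0.471 * 0.859 = 0.404589
P(A) = 0.072474 + 0.404589 = 0.477063

0.477063


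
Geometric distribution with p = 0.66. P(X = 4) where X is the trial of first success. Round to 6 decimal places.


P = (1-p)^(k-1) * p
(1-p)^(k-1) = 0.34^3 = 0.039304
P = 0.039304 * 0.66 = 0.02594064

0.025941


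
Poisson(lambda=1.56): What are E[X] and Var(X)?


E[X] = Var(X) = lambda = 1.56

1.56, 1.56


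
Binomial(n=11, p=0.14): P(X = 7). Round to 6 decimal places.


P = C(n,k) * p^k * (1-p)^(n-k)
C(11,7) = 330
p^k = 0.14^7 ≈ 0.000001054135
(1-p)^(n-k) = 0.86^4 ≈ 0.5470082
P = 330 * 0.000001054135 * 0.5470082 ≈ 0.000190

0.000190


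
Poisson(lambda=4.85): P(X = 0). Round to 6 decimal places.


P = e^(-lam) * lam^k / k!
e^(-4.85) ≈ 0.007828378
lam^k = 4.85^0 = 1
k! = 0! = 1
P = 0.007828378 * 1 / 1 ≈ 0.007828

0.007828


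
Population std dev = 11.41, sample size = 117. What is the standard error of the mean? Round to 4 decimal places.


SE = sigma / sqrt(n)
sqrt(117) ≈ 10.816654
SE = 11.41 / 10.816654 ≈ 1.054855

1.0549


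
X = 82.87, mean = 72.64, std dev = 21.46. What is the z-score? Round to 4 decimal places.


z = (X - mu) / sigma
X - mu = 82.87 - 72.64 = 10.23
z = 10.23 / 21.46 = 1023/2146 ≈ 0.476701

0.4767


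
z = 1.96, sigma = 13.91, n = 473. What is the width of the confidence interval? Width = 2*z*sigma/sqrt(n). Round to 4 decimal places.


width = 2*z*sigma/sqrt(n)
2*z*sigma = 2 * 1.96 * 13.91 = 54.5272
sqrt(473) ≈ 21.748563
width = 54.5272 / 21.748563 ≈ 2.507163

2.5072


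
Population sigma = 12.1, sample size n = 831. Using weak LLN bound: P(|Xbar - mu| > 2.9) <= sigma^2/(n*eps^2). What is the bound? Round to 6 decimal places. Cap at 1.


bound = min(1, sigma^2/(n*eps^2))
sigma^2 = 12.1^2 = 146.41
n*eps^2 = 831 * 2.9^2 = 831 * 8.41 = 6988.71
sigma^2/(n*eps^2) = 146.41 / 6988.71 ≈ 0.02094950

0.020950


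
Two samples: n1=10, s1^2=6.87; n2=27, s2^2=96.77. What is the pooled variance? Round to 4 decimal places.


sp^2 = ((n1-1)*s1^2 + (n2-1)*s2^2)/(n1+n2-2)
(n1-1)*s1^2 = 9 * 6.87 = 61.83
(n2-1)*s2^2 = 26 * 96.77 = 2516.02
numerator = 61.83 + 2516.02 = 2577.85
n1+n2-2 = 35
sp^2 = 2577.85 / 35 = 51557/700 ≈ 73.652857

73.6529


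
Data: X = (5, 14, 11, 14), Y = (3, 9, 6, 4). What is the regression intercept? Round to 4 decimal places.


a = ybar - b*xbar, where b = sum((xi-xbar)(yi-ybar)) / sum((xi-xbar)^2)
n = 4, xbar = 44/4 = 11, ybar = 22/4 = 5.5
Sxy = sum((xi-xbar)(yi-ybar)) = 21
Sxx = sum((xi-xbar)^2) = 54
b = Sxy / Sxx = 7/18 ≈ 0.388889
a = 5.5 - 0.388889 * 11 = 11/9 ≈ 1.222222

1.2222


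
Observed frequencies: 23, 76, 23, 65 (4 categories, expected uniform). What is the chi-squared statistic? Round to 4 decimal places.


chi2 = sum((O-E)^2/E), E = total/4
total = 187, E = 187/4 = 46.75
(23 - 46.75)^2 / 46.75 = 564.0625 / 46.75 = 9025/748 ≈ 12.065508
(76 - 46.75)^2 / 46.75 = 855.5625 / 46.75 = 13689/748 ≈ 18.300802
(23 - 46.75)^2 / 46.75 = 564.0625 / 46.75 = 9025/748 ≈ 12.065508
(65 - 46.75)^2 / 46.75 = 333.0625 / 46.75 = 5329/748 ≈ 7.124332
chi2 = 9267/187 ≈ 49.556150

49.5561


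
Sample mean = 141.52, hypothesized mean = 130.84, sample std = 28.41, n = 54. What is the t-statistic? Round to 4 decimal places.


t = (xbar - mu0) / (s/sqrt(n))
xbar - mu0 = 141.52 - 130.84 = 10.68
sqrt(54) ≈ 7.34846923
s/sqrt(n) = 28.41 / 7.34846923 ≈ 3.86611131
t = 10.68 / 3.86611131 ≈ 2.762466

2.7625


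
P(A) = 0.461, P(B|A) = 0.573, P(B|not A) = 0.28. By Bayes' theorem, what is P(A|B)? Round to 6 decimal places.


P(A|B) = P(B|A)*P(A) / P(B), P(B) = P(B|A)*P(A) + P(B|not A)*P(not A)
P(B|A)*P(A) = 0.573 * 0.461 = 0.264153
P(B|not A)*P(not A) = 0.28 * 0.539 = 0.15092
P(B) = 0.264153 + 0.15092 = 0.415073
P(A|B) = 0.264153 / 0.415073 ≈ 0.63640131

0.636401


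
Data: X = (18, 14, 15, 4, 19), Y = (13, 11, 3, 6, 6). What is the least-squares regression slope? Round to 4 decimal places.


b = sum((xi-xbar)(yi-ybar)) / sum((xi-xbar)^2)
n = 5, xbar = 70/5 = 14, ybar = 39/5 = 7.8
Sxy = sum((xi-xbar)(yi-ybar)) = 25
Sxx = sum((xi-xbar)^2) = 142
b = Sxy / Sxx = 25/142 ≈ 0.176056

0.1761


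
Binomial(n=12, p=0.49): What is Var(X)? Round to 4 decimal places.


Var = n*p*(1-p) = 12 * 0.49 * 0.51 = 2.9988

2.9988


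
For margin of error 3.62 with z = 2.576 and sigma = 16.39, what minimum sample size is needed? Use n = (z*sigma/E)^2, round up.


z*sigma/E = 2.576 * 16.39 / 3.62 ≈ 11.663160
(z*sigma/E)^2 ≈ 136.029306
round up: n = 137

137


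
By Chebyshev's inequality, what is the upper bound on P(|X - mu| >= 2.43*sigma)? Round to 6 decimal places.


P <= 1/k^2
k^2 = 2.43^2 = 5.9049
1/k^2 = 1 / 5.9049 ≈ 0.16935088

0.169351


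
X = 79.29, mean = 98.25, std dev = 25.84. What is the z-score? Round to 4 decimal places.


z = (X - mu) / sigma
X - mu = 79.29 - 98.25 = -18.96
z = -18.96 / 25.84 = -237/323 ≈ -0.733746

-0.7337


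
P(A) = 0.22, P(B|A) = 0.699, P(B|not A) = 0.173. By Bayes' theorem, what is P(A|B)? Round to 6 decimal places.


P(A|B) = P(B|A)*P(A) / P(B), P(B) = P(B|A)*P(A) + P(B|not A)*P(not A)
P(B|A)*P(A) = 0.699 * 0.22 = 0.15378
P(B|not A)*P(not A) = 0.173 * 0.78 = 0.13494
P(B) = 0.15378 + 0.13494 = 0.28872
P(A|B) = 0.15378 / 0.28872 = 2563/4812 ≈ 0.53262677

0.532627


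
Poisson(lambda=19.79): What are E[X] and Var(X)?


E[X] = Var(X) = lambda = 19.79

19.79, 19.79


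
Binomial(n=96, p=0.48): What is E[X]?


E[X] = n*p = 96 * 0.48 = 46.08

46.08


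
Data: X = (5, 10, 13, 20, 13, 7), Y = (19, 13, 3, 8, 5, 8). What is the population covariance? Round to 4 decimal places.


Cov = (1/n)*sum((xi-xbar)(yi-ybar))
n = 6, xbar = 68/6 = 34/3 ≈ 11.333333, ybar = 56/6 = 28/3 ≈ 9.333333
sum((xi-xbar)(yi-ybar)) = -269/3 ≈ -89.666667
Cov = -89.666667 / 6 = -269/18 ≈ -14.944444

-14.9444


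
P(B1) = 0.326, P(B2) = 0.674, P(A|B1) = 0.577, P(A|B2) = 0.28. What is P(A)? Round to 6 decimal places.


P(A) = P(A|B1)*P(B1) + P(A|B2)*P(B2)
P(A|B1)*P(B1) = 0.577 * 0.326 = 0.188102
P(A|B2)*P(B2) = 0.28 * 0.674 = 0.18872
P(A) = 0.188102 + 0.18872 = 0.376822

0.376822


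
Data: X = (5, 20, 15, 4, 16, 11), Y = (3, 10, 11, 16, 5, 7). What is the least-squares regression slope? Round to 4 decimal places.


b = sum((xi-xbar)(yi-ybar)) / sum((xi-xbar)^2)
n = 6, xbar = 71/6 ≈ 11.833333, ybar = 52/6 = 26/3 ≈ 8.666667
Sxy = sum((xi-xbar)(yi-ybar)) = -43/3 ≈ -14.333333
Sxx = sum((xi-xbar)^2) = 1217/6 ≈ 202.833333
b = Sxy / Sxx = -86/1217 ≈ -0.070666

-0.0707


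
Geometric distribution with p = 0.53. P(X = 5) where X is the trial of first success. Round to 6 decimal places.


P = (1-p)^(k-1) * p
(1-p)^(k-1) = 0.47^4 = 0.04879681
P = 0.04879681 * 0.53 ≈ 0.02586231

0.025862


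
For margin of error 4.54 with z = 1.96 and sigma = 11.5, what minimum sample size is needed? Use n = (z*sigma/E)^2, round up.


z*sigma/E = 1.96 * 11.5 / 4.54 = 1127/227 ≈ 4.964758
(z*sigma/E)^2 ≈ 24.648819
round up: n = 25

25


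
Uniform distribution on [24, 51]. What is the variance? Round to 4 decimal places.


Var = (b-a)^2 / 12
(b-a)^2 = (51 - 24)^2 = 729
Var = 729/12 = 60.75

60.7500


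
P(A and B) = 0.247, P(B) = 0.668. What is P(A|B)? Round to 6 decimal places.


P(A|B) = P(A and B) / P(B) = 0.247 / 0.668 = 247/668 ≈ 0.36976048

0.369760


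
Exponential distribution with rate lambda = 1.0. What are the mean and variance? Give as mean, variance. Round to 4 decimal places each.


mean = 1/lam, var = 1/lam^2
mean = 1 / 1.0 = 1
lam^2 = 1.0^2 = 1
var = 1 / 1 = 1

1.0000, 1.0000


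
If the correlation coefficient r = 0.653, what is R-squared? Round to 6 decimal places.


R^2 = r^2 = (0.653)^2 = 0.426409

0.426409
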